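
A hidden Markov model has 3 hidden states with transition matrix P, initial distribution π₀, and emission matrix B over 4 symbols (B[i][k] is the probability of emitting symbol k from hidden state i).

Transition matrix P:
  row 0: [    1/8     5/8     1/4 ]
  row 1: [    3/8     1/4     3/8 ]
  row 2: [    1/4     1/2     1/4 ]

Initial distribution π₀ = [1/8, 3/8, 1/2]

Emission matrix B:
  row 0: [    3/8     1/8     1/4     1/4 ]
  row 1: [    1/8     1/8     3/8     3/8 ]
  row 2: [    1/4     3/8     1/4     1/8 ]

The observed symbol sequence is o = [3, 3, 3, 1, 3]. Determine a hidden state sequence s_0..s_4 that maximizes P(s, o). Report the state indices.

path = [1, 0, 1, 2, 1]

t=0: δ = [3.125e-02, 1.406e-01, 6.250e-02]  (obs o_0=3)
t=1: δ = [1.318e-02, 1.318e-02, 6.592e-03]  ψ = [1, 1, 1]  (obs o_1=3)
t=2: δ = [1.236e-03, 3.090e-03, 6.180e-04]  ψ = [1, 0, 1]  (obs o_2=3)
t=3: δ = [1.448e-04, 9.656e-05, 4.345e-04]  ψ = [1, 0, 1]  (obs o_3=1)
t=4: δ = [2.716e-05, 8.147e-05, 1.358e-05]  ψ = [2, 2, 2]  (obs o_4=3)
backtrack: best end state = 1; path = [1, 0, 1, 2, 1]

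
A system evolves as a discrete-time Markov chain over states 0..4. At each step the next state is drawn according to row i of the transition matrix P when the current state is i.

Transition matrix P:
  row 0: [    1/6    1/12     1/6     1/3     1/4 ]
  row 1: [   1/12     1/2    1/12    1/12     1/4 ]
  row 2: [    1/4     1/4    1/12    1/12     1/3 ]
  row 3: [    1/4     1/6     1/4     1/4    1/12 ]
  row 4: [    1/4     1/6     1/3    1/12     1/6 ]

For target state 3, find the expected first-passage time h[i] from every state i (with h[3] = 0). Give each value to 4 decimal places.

First-step conditioning: h[3] = 0; for i ≠ 3, h[i] = 1 + Σ_k P[i][k]·h[k].
  h[0] = 1 + 1/6·h[0] + 1/12·h[1] + 1/6·h[2] + 1/4·h[4]
  h[1] = 1 + 1/12·h[0] + 1/2·h[1] + 1/12·h[2] + 1/4·h[4]
  h[2] = 1 + 1/4·h[0] + 1/4·h[1] + 1/12·h[2] + 1/3·h[4]
  h[4] = 1 + 1/4·h[0] + 1/6·h[1] + 1/3·h[2] + 1/6·h[4]
Solving the 4×4 linear system over states ≠ 3 gives exactly h = [3588/617, 4965/617, 4713/617, 0, 4695/617] (h[3] = 0 is the target).

h = [5.8152, 8.0470, 7.6386, 0.0000, 7.6094]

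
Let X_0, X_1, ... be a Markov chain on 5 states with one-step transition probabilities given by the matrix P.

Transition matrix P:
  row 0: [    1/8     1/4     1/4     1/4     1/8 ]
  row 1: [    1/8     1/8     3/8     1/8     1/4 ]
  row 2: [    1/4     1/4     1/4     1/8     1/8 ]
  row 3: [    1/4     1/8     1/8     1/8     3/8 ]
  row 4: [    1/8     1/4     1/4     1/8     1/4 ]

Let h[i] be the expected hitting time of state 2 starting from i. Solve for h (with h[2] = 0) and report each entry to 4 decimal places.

First-step conditioning: h[2] = 0; for i ≠ 2, h[i] = 1 + Σ_k P[i][k]·h[k].
  h[0] = 1 + 1/8·h[0] + 1/4·h[1] + 1/4·h[3] + 1/8·h[4]
  h[1] = 1 + 1/8·h[0] + 1/8·h[1] + 1/8·h[3] + 1/4·h[4]
  h[3] = 1 + 1/4·h[0] + 1/8·h[1] + 1/8·h[3] + 3/8·h[4]
  h[4] = 1 + 1/8·h[0] + 1/4·h[1] + 1/8·h[3] + 1/4·h[4]
Solving the 4×4 linear system over states ≠ 2 gives exactly h = [2308/585, 224/65, 0, 2588/585, 252/65] (h[2] = 0 is the target).

h = [3.9453, 3.4462, 0.0000, 4.4239, 3.8769]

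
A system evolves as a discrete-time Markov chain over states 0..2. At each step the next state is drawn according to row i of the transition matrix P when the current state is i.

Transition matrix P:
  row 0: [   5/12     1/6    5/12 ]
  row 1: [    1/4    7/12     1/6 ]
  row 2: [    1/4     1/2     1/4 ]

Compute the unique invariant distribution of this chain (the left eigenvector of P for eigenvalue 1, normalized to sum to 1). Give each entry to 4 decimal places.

π = [0.3000, 0.4364, 0.2636]

Balance equations π_j = Σ_i π_i·P[i][j]:
  π_0 = 5/12·π_0 + 1/4·π_1 + 1/4·π_2
  π_1 = 1/6·π_0 + 7/12·π_1 + 1/2·π_2
  normalize: π_0 + π_1 + π_2 = 1
Solving the linear system gives exactly π = [3/10, 24/55, 29/110].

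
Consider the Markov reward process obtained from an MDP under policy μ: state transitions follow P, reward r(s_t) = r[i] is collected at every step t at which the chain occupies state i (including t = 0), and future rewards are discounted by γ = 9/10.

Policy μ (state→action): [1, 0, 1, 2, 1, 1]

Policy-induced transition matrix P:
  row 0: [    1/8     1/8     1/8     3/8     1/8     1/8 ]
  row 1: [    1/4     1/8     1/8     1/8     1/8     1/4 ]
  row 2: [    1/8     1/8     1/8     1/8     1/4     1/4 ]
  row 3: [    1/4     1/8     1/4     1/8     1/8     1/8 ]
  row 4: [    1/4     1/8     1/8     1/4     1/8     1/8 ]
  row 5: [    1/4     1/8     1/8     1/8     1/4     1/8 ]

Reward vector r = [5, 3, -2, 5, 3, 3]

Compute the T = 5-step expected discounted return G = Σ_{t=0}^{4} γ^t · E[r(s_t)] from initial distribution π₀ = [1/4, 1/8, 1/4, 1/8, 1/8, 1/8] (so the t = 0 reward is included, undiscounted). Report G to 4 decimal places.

t=0: π = [0.2500, 0.1250, 0.2500, 0.1250, 0.1250, 0.1250], E[r] = 2.5000, γ^t·E[r] = 2.500000, running G = 2.500000
t=1: π = [0.1875, 0.1250, 0.1406, 0.2031, 0.1719, 0.1719], E[r] = 3.0781, γ^t·E[r] = 2.770313, running G = 5.270313
t=2: π = [0.2090, 0.1250, 0.1504, 0.1934, 0.1641, 0.1582], E[r] = 3.0527, γ^t·E[r] = 2.472715, running G = 7.743027
t=3: π = [0.2051, 0.1250, 0.1492, 0.1978, 0.1636, 0.1594], E[r] = 3.0598, γ^t·E[r] = 2.230605, running G = 9.973632
t=4: π = [0.2057, 0.1250, 0.1497, 0.1967, 0.1636, 0.1593], E[r] = 3.0563, γ^t·E[r] = 2.005222, running G = 11.978854

G = 11.9789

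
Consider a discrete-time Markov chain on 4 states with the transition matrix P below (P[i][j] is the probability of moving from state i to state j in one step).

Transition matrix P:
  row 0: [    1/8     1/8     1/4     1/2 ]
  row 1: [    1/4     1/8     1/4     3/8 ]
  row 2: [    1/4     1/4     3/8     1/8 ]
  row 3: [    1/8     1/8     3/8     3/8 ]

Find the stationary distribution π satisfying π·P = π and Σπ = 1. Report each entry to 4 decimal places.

π = [0.1871, 0.1664, 0.3308, 0.3157]

Balance equations π_j = Σ_i π_i·P[i][j]:
  π_0 = 1/8·π_0 + 1/4·π_1 + 1/4·π_2 + 1/8·π_3
  π_1 = 1/8·π_0 + 1/8·π_1 + 1/4·π_2 + 1/8·π_3
  π_2 = 1/4·π_0 + 1/4·π_1 + 3/8·π_2 + 3/8·π_3
  normalize: π_0 + π_1 + π_2 + π_3 = 1
Solving the linear system gives exactly π = [99/529, 88/529, 175/529, 167/529].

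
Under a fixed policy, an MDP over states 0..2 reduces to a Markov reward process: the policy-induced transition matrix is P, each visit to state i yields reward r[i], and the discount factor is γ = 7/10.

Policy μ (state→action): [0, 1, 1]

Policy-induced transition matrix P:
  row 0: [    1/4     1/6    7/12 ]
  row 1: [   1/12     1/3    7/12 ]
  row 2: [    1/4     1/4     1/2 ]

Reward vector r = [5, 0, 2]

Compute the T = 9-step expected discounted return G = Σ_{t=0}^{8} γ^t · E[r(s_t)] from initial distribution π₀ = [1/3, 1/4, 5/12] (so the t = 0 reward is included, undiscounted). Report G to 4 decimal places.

G = 7.1718

t=0: π = [0.3333, 0.2500, 0.4167], E[r] = 2.5000, γ^t·E[r] = 2.500000, running G = 2.500000
t=1: π = [0.2083, 0.2431, 0.5486], E[r] = 2.1389, γ^t·E[r] = 1.497222, running G = 3.997222
t=2: π = [0.2095, 0.2529, 0.5376], E[r] = 2.1227, γ^t·E[r] = 1.040116, running G = 5.037338
t=3: π = [0.2079, 0.2536, 0.5385], E[r] = 2.1163, γ^t·E[r] = 0.725898, running G = 5.763236
t=4: π = [0.2077, 0.2538, 0.5385], E[r] = 2.1156, γ^t·E[r] = 0.507947, running G = 6.271182
t=5: π = [0.2077, 0.2538, 0.5385], E[r] = 2.1154, γ^t·E[r] = 0.355537, running G = 6.626720
t=6: π = [0.2077, 0.2538, 0.5385], E[r] = 2.1154, γ^t·E[r] = 0.248873, running G = 6.875593
t=7: π = [0.2077, 0.2538, 0.5385], E[r] = 2.1154, γ^t·E[r] = 0.174211, running G = 7.049804
t=8: π = [0.2077, 0.2538, 0.5385], E[r] = 2.1154, γ^t·E[r] = 0.121948, running G = 7.171752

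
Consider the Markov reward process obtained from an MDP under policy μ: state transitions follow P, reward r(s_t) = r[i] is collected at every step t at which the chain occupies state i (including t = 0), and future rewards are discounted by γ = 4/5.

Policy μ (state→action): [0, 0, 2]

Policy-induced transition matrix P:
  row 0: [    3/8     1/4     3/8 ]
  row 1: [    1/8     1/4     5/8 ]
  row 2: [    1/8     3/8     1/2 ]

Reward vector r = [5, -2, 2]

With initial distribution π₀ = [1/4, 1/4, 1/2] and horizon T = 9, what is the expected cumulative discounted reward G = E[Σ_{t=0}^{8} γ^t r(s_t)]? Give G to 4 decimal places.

t=0: π = [0.2500, 0.2500, 0.5000], E[r] = 1.7500, γ^t·E[r] = 1.750000, running G = 1.750000
t=1: π = [0.1875, 0.3125, 0.5000], E[r] = 1.3125, γ^t·E[r] = 1.050000, running G = 2.800000
t=2: π = [0.1719, 0.3125, 0.5156], E[r] = 1.2656, γ^t·E[r] = 0.810000, running G = 3.610000
t=3: π = [0.1680, 0.3145, 0.5176], E[r] = 1.2461, γ^t·E[r] = 0.638000, running G = 4.248000
t=4: π = [0.1670, 0.3147, 0.5183], E[r] = 1.2422, γ^t·E[r] = 0.508800, running G = 4.756800
t=5: π = [0.1667, 0.3148, 0.5185], E[r] = 1.2411, γ^t·E[r] = 0.406680, running G = 5.163480
t=6: π = [0.1667, 0.3148, 0.5185], E[r] = 1.2408, γ^t·E[r] = 0.325276, running G = 5.488756
t=7: π = [0.1667, 0.3148, 0.5185], E[r] = 1.2408, γ^t·E[r] = 0.260207, running G = 5.748963
t=8: π = [0.1667, 0.3148, 0.5185], E[r] = 1.2407, γ^t·E[r] = 0.208163, running G = 5.957125

G = 5.9571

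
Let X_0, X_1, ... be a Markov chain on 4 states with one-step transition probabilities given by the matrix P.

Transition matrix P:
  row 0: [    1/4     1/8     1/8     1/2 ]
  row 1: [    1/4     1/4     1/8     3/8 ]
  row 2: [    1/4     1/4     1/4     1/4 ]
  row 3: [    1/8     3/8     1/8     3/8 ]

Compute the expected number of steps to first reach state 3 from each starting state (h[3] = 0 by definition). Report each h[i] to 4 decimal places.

First-step conditioning: h[3] = 0; for i ≠ 3, h[i] = 1 + Σ_k P[i][k]·h[k].
  h[0] = 1 + 1/4·h[0] + 1/8·h[1] + 1/8·h[2]
  h[1] = 1 + 1/4·h[0] + 1/4·h[1] + 1/8·h[2]
  h[2] = 1 + 1/4·h[0] + 1/4·h[1] + 1/4·h[2]
Solving the 3×3 linear system over states ≠ 3 gives exactly h = [196/87, 224/87, 256/87, 0] (h[3] = 0 is the target).

h = [2.2529, 2.5747, 2.9425, 0.0000]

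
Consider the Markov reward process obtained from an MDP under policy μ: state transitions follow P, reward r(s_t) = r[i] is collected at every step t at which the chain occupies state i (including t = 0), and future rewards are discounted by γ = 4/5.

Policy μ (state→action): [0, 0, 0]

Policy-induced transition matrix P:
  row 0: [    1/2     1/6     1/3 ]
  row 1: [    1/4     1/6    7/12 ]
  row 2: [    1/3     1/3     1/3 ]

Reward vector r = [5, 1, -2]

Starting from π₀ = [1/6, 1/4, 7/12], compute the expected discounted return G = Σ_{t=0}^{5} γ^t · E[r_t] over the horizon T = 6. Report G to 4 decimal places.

t=0: π = [0.1667, 0.2500, 0.5833], E[r] = -0.0833, γ^t·E[r] = -0.083333, running G = -0.083333
t=1: π = [0.3403, 0.2639, 0.3958], E[r] = 1.1736, γ^t·E[r] = 0.938889, running G = 0.855556
t=2: π = [0.3681, 0.2326, 0.3993], E[r] = 1.2743, γ^t·E[r] = 0.815556, running G = 1.671111
t=3: π = [0.3753, 0.2332, 0.3915], E[r] = 1.3267, γ^t·E[r] = 0.679259, running G = 2.350370
t=4: π = [0.3764, 0.2319, 0.3916], E[r] = 1.3309, γ^t·E[r] = 0.545126, running G = 2.895496
t=5: π = [0.3767, 0.2319, 0.3913], E[r] = 1.3331, γ^t·E[r] = 0.436816, running G = 3.332312

G = 3.3323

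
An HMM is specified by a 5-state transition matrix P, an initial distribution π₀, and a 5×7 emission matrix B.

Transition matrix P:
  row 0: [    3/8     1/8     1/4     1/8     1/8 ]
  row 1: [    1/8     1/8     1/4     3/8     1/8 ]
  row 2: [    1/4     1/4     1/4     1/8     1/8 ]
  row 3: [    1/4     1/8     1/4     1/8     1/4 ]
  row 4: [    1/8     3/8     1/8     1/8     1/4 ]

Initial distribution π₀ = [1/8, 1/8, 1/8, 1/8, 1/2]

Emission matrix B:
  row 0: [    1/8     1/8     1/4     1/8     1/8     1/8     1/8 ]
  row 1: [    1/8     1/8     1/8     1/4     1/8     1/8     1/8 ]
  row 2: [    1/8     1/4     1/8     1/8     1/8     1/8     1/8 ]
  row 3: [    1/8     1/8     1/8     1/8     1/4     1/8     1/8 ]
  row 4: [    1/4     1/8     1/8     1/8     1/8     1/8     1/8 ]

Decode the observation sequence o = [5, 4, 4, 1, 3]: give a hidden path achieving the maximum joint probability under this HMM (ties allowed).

path = [4, 1, 3, 2, 1]

t=0: δ = [1.562e-02, 1.562e-02, 1.562e-02, 1.562e-02, 6.250e-02]  (obs o_0=5)
t=1: δ = [9.766e-04, 2.930e-03, 9.766e-04, 1.953e-03, 1.953e-03]  ψ = [4, 4, 4, 4, 4]  (obs o_1=4)
t=2: δ = [6.104e-05, 9.155e-05, 9.155e-05, 2.747e-04, 6.104e-05]  ψ = [3, 4, 1, 1, 3]  (obs o_2=4)
t=3: δ = [8.583e-06, 4.292e-06, 1.717e-05, 4.292e-06, 8.583e-06]  ψ = [3, 3, 3, 1, 3]  (obs o_3=1)
t=4: δ = [5.364e-07, 1.073e-06, 5.364e-07, 2.682e-07, 2.682e-07]  ψ = [2, 2, 2, 2, 2]  (obs o_4=3)
backtrack: best end state = 1; path = [4, 1, 3, 2, 1]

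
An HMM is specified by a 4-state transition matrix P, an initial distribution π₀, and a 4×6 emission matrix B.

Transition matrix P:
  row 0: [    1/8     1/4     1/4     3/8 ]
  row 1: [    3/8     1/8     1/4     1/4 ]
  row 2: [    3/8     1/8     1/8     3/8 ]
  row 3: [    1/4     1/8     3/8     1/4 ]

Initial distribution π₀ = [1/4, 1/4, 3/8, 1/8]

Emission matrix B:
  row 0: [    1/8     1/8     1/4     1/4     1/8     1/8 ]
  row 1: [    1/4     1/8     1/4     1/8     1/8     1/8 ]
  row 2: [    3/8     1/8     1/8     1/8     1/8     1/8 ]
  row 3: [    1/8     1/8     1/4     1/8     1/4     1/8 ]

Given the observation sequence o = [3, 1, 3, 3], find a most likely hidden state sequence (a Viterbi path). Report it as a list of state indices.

t=0: δ = [6.250e-02, 3.125e-02, 4.688e-02, 1.562e-02]  (obs o_0=3)
t=1: δ = [2.197e-03, 1.953e-03, 1.953e-03, 2.930e-03]  ψ = [2, 0, 0, 0]  (obs o_1=1)
t=2: δ = [1.831e-04, 6.866e-05, 1.373e-04, 1.030e-04]  ψ = [1, 0, 3, 0]  (obs o_2=3)
t=3: δ = [1.287e-05, 5.722e-06, 5.722e-06, 8.583e-06]  ψ = [2, 0, 0, 0]  (obs o_3=3)
backtrack: best end state = 0; path = [0, 3, 2, 0]

path = [0, 3, 2, 0]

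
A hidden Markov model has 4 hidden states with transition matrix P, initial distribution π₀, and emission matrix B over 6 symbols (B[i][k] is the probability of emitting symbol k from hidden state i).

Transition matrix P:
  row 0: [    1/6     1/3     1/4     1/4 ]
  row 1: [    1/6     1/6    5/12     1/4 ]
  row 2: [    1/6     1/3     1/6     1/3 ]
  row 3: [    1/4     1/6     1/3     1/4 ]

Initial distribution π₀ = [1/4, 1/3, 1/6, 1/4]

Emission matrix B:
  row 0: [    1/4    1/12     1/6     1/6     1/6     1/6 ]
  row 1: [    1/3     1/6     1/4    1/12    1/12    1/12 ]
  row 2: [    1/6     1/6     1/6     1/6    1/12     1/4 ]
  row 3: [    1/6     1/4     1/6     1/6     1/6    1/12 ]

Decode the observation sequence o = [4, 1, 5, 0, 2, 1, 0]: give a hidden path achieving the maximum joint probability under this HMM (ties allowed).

t=0: δ = [4.167e-02, 2.778e-02, 1.389e-02, 4.167e-02]  (obs o_0=4)
t=1: δ = [8.681e-04, 2.315e-03, 2.315e-03, 2.604e-03]  ψ = [3, 0, 3, 0]  (obs o_1=1)
t=2: δ = [1.085e-04, 6.430e-05, 2.411e-04, 6.430e-05]  ψ = [3, 2, 1, 2]  (obs o_2=5)
t=3: δ = [1.005e-05, 2.679e-05, 6.698e-06, 1.340e-05]  ψ = [2, 2, 2, 2]  (obs o_3=0)
t=4: δ = [7.442e-07, 1.116e-06, 1.861e-06, 1.116e-06]  ψ = [1, 1, 1, 1]  (obs o_4=2)
t=5: δ = [2.584e-08, 1.034e-07, 7.752e-08, 1.550e-07]  ψ = [2, 2, 1, 2]  (obs o_5=1)
t=6: δ = [9.690e-09, 8.614e-09, 8.614e-09, 6.460e-09]  ψ = [3, 2, 3, 3]  (obs o_6=0)
backtrack: best end state = 0; path = [0, 1, 2, 1, 2, 3, 0]

path = [0, 1, 2, 1, 2, 3, 0]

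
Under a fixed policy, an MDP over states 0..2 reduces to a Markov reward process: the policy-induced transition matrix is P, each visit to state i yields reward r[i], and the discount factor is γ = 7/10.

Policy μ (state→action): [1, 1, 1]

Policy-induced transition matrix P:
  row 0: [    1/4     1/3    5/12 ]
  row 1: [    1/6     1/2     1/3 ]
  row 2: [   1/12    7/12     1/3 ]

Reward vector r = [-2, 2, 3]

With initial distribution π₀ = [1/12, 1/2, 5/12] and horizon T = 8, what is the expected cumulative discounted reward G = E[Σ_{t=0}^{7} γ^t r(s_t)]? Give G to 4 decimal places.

G = 5.8470

t=0: π = [0.0833, 0.5000, 0.4167], E[r] = 2.0833, γ^t·E[r] = 2.083333, running G = 2.083333
t=1: π = [0.1389, 0.5208, 0.3403], E[r] = 1.7847, γ^t·E[r] = 1.249306, running G = 3.332639
t=2: π = [0.1499, 0.5052, 0.3449], E[r] = 1.7454, γ^t·E[r] = 0.855231, running G = 4.187870
t=3: π = [0.1504, 0.5038, 0.3458], E[r] = 1.7442, γ^t·E[r] = 0.598249, running G = 4.786119
t=4: π = [0.1504, 0.5037, 0.3459], E[r] = 1.7443, γ^t·E[r] = 0.418815, running G = 5.204934
t=5: π = [0.1504, 0.5038, 0.3459], E[r] = 1.7444, γ^t·E[r] = 0.293175, running G = 5.498109
t=6: π = [0.1504, 0.5038, 0.3459], E[r] = 1.7444, γ^t·E[r] = 0.205222, running G = 5.703331
t=7: π = [0.1504, 0.5038, 0.3459], E[r] = 1.7444, γ^t·E[r] = 0.143656, running G = 5.846987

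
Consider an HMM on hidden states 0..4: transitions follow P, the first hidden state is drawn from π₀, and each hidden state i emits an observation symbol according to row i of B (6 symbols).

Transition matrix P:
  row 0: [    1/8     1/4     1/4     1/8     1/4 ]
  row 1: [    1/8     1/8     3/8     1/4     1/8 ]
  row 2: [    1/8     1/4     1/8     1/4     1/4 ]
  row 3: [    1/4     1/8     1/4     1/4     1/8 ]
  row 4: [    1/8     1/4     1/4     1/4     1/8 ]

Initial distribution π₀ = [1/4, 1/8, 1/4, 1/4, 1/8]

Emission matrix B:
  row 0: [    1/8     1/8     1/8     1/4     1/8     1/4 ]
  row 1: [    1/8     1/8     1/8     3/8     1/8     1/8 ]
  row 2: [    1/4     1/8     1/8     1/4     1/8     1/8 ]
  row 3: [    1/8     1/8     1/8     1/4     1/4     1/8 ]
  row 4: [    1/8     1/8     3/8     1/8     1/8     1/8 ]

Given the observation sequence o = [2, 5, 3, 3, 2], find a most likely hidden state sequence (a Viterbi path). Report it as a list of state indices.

t=0: δ = [3.125e-02, 1.562e-02, 3.125e-02, 3.125e-02, 4.688e-02]  (obs o_0=2)
t=1: δ = [1.953e-03, 1.465e-03, 1.465e-03, 1.465e-03, 9.766e-04]  ψ = [3, 4, 4, 4, 0]  (obs o_1=5)
t=2: δ = [9.155e-05, 1.831e-04, 1.373e-04, 9.155e-05, 6.104e-05]  ψ = [3, 0, 1, 1, 0]  (obs o_2=3)
t=3: δ = [5.722e-06, 1.287e-05, 1.717e-05, 1.144e-05, 4.292e-06]  ψ = [1, 2, 1, 1, 2]  (obs o_3=3)
t=4: δ = [3.576e-07, 5.364e-07, 6.035e-07, 5.364e-07, 1.609e-06]  ψ = [3, 2, 1, 2, 2]  (obs o_4=2)
backtrack: best end state = 4; path = [3, 0, 1, 2, 4]

path = [3, 0, 1, 2, 4]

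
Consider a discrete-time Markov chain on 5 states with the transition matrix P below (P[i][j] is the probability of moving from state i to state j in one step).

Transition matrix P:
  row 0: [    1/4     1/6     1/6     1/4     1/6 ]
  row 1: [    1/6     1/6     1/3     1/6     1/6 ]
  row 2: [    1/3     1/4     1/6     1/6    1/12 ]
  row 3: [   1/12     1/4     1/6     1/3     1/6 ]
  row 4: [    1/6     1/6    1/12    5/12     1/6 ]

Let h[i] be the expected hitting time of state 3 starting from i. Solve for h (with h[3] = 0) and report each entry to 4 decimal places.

h = [4.0870, 4.5000, 4.5217, 0.0000, 3.3696]

First-step conditioning: h[3] = 0; for i ≠ 3, h[i] = 1 + Σ_k P[i][k]·h[k].
  h[0] = 1 + 1/4·h[0] + 1/6·h[1] + 1/6·h[2] + 1/6·h[4]
  h[1] = 1 + 1/6·h[0] + 1/6·h[1] + 1/3·h[2] + 1/6·h[4]
  h[2] = 1 + 1/3·h[0] + 1/4·h[1] + 1/6·h[2] + 1/12·h[4]
  h[4] = 1 + 1/6·h[0] + 1/6·h[1] + 1/12·h[2] + 1/6·h[4]
Solving the 4×4 linear system over states ≠ 3 gives exactly h = [94/23, 9/2, 104/23, 0, 155/46] (h[3] = 0 is the target).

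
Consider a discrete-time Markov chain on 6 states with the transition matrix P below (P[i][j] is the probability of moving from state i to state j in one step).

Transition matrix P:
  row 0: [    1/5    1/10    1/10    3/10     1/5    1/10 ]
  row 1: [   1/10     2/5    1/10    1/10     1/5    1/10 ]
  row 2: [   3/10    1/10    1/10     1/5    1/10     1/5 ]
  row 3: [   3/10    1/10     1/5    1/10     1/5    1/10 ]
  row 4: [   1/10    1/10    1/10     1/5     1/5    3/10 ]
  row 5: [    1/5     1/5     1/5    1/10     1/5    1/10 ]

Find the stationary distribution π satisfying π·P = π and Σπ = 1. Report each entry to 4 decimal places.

π = [0.1952, 0.1644, 0.1322, 0.1709, 0.1868, 0.1506]

Balance equations π_j = Σ_i π_i·P[i][j]:
  π_0 = 1/5·π_0 + 1/10·π_1 + 3/10·π_2 + 3/10·π_3 + 1/10·π_4 + 1/5·π_5
  π_1 = 1/10·π_0 + 2/5·π_1 + 1/10·π_2 + 1/10·π_3 + 1/10·π_4 + 1/5·π_5
  π_2 = 1/10·π_0 + 1/10·π_1 + 1/10·π_2 + 1/5·π_3 + 1/10·π_4 + 1/5·π_5
  π_3 = 3/10·π_0 + 1/10·π_1 + 1/5·π_2 + 1/10·π_3 + 1/5·π_4 + 1/10·π_5
  π_4 = 1/5·π_0 + 1/5·π_1 + 1/10·π_2 + 1/5·π_3 + 1/5·π_4 + 1/5·π_5
  normalize: π_0 + π_1 + π_2 + π_3 + π_4 + π_5 = 1
Solving the linear system gives exactly π = [16413/84086, 13821/84086, 5556/42043, 14373/84086, 7853/42043, 12661/84086].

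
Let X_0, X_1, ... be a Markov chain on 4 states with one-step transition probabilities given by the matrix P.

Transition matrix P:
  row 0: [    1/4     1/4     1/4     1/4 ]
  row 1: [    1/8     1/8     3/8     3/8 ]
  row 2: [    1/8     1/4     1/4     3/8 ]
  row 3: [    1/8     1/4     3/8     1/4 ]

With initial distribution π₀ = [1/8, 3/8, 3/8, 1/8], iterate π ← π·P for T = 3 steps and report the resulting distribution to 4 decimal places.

t=0: π = [0.1250, 0.3750, 0.3750, 0.1250]
t=1: π = [0.1406, 0.2031, 0.3125, 0.3438]
t=2: π = [0.1426, 0.2246, 0.3184, 0.3145]
t=3: π = [0.1428, 0.2219, 0.3174, 0.3179]

π = [0.1428, 0.2219, 0.3174, 0.3179]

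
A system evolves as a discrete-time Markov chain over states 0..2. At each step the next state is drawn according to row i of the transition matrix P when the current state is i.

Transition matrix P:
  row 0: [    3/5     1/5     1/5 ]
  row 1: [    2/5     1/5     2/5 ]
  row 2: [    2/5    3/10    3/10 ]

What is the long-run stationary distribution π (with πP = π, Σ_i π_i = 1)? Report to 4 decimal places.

π = [0.5000, 0.2273, 0.2727]

Balance equations π_j = Σ_i π_i·P[i][j]:
  π_0 = 3/5·π_0 + 2/5·π_1 + 2/5·π_2
  π_1 = 1/5·π_0 + 1/5·π_1 + 3/10·π_2
  normalize: π_0 + π_1 + π_2 = 1
Solving the linear system gives exactly π = [1/2, 5/22, 3/11].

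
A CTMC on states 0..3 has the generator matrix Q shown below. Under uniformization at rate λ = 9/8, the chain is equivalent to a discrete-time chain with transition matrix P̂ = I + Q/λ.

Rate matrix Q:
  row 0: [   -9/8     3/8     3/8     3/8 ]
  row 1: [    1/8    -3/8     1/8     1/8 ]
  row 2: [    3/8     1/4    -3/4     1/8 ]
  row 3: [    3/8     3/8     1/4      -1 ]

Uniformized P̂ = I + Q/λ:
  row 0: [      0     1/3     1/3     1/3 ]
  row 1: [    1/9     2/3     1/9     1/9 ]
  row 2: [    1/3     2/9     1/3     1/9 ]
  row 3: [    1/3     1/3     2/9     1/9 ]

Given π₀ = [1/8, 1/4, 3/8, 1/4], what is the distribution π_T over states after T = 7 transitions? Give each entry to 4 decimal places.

t=0: π = [0.1250, 0.2500, 0.3750, 0.2500]
t=1: π = [0.2361, 0.3750, 0.2500, 0.1389]
t=2: π = [0.1713, 0.4306, 0.2346, 0.1636]
t=3: π = [0.1806, 0.4508, 0.2195, 0.1492]
t=4: π = [0.1730, 0.4592, 0.2166, 0.1512]
t=5: π = [0.1736, 0.4623, 0.2145, 0.1495]
t=6: π = [0.1727, 0.4636, 0.2140, 0.1497]
t=7: π = [0.1727, 0.4641, 0.2137, 0.1495]

π = [0.1727, 0.4641, 0.2137, 0.1495]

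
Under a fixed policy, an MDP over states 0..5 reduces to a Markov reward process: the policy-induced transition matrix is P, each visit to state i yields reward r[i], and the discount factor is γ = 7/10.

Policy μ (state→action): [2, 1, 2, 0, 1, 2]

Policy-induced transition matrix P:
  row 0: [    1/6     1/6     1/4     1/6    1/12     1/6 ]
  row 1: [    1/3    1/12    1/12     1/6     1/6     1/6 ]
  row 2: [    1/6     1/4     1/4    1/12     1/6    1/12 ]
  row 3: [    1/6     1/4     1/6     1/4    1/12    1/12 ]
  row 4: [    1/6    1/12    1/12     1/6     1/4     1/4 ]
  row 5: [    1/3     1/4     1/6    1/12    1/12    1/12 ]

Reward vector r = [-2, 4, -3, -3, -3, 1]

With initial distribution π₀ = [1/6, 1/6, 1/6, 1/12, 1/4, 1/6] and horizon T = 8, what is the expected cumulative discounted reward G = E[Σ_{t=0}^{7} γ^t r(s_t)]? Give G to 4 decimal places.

G = -3.0955

t=0: π = [0.1667, 0.1667, 0.1667, 0.0833, 0.2500, 0.1667], E[r] = -1.0000, γ^t·E[r] = -1.000000, running G = -1.000000
t=1: π = [0.2222, 0.1667, 0.1597, 0.1458, 0.1528, 0.1528], E[r] = -1.0000, γ^t·E[r] = -0.700000, running G = -1.700000
t=2: π = [0.2199, 0.1782, 0.1719, 0.1528, 0.1360, 0.1412], E[r] = -0.9676, γ^t·E[r] = -0.474120, running G = -2.174120
t=3: π = [0.2199, 0.1793, 0.1731, 0.1533, 0.1352, 0.1392], E[r] = -0.9683, γ^t·E[r] = -0.332116, running G = -2.506236
t=4: π = [0.2197, 0.1793, 0.1732, 0.1534, 0.1352, 0.1391], E[r] = -0.9689, γ^t·E[r] = -0.232634, running G = -2.738870
t=5: π = [0.2197, 0.1793, 0.1732, 0.1534, 0.1352, 0.1391], E[r] = -0.9689, γ^t·E[r] = -0.162838, running G = -2.901708
t=6: π = [0.2197, 0.1793, 0.1732, 0.1534, 0.1352, 0.1391], E[r] = -0.9689, γ^t·E[r] = -0.113988, running G = -3.015696
t=7: π = [0.2197, 0.1793, 0.1732, 0.1534, 0.1352, 0.1391], E[r] = -0.9689, γ^t·E[r] = -0.079792, running G = -3.095488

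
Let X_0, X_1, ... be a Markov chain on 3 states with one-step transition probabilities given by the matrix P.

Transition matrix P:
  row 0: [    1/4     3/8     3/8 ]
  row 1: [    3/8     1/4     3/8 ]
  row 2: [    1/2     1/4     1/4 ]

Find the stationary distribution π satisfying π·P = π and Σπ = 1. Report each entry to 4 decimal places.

Balance equations π_j = Σ_i π_i·P[i][j]:
  π_0 = 1/4·π_0 + 3/8·π_1 + 1/2·π_2
  π_1 = 3/8·π_0 + 1/4·π_1 + 1/4·π_2
  normalize: π_0 + π_1 + π_2 = 1
Solving the linear system gives exactly π = [10/27, 8/27, 1/3].

π = [0.3704, 0.2963, 0.3333]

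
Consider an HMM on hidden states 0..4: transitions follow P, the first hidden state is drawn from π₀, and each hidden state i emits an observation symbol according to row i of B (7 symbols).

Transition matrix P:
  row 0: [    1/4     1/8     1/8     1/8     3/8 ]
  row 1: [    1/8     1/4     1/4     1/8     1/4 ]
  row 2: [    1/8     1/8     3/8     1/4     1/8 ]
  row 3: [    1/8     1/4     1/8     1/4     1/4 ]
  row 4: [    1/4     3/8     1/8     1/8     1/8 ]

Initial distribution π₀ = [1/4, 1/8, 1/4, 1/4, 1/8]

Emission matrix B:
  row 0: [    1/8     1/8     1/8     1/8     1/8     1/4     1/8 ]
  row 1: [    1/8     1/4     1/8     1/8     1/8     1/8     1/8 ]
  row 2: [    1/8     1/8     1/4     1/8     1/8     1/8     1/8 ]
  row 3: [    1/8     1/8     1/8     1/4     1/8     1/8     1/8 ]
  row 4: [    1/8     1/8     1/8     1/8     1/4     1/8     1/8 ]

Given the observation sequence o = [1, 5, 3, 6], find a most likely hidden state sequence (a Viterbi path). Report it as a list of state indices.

path = [0, 0, 4, 1]

t=0: δ = [3.125e-02, 3.125e-02, 3.125e-02, 3.125e-02, 1.562e-02]  (obs o_0=1)
t=1: δ = [1.953e-03, 9.766e-04, 1.465e-03, 9.766e-04, 1.465e-03]  ψ = [0, 1, 2, 2, 0]  (obs o_1=5)
t=2: δ = [6.104e-05, 6.866e-05, 6.866e-05, 9.155e-05, 9.155e-05]  ψ = [0, 4, 2, 2, 0]  (obs o_2=3)
t=3: δ = [2.861e-06, 4.292e-06, 3.219e-06, 2.861e-06, 2.861e-06]  ψ = [4, 4, 2, 3, 0]  (obs o_3=6)
backtrack: best end state = 1; path = [0, 0, 4, 1]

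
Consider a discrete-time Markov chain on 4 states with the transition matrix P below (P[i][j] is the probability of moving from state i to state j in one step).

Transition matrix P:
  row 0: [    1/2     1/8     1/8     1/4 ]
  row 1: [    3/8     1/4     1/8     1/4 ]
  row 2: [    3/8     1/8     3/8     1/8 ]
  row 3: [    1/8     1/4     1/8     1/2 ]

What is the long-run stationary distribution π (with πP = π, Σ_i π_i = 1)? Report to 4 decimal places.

π = [0.3413, 0.1865, 0.1667, 0.3056]

Balance equations π_j = Σ_i π_i·P[i][j]:
  π_0 = 1/2·π_0 + 3/8·π_1 + 3/8·π_2 + 1/8·π_3
  π_1 = 1/8·π_0 + 1/4·π_1 + 1/8·π_2 + 1/4·π_3
  π_2 = 1/8·π_0 + 1/8·π_1 + 3/8·π_2 + 1/8·π_3
  normalize: π_0 + π_1 + π_2 + π_3 = 1
Solving the linear system gives exactly π = [43/126, 47/252, 1/6, 11/36].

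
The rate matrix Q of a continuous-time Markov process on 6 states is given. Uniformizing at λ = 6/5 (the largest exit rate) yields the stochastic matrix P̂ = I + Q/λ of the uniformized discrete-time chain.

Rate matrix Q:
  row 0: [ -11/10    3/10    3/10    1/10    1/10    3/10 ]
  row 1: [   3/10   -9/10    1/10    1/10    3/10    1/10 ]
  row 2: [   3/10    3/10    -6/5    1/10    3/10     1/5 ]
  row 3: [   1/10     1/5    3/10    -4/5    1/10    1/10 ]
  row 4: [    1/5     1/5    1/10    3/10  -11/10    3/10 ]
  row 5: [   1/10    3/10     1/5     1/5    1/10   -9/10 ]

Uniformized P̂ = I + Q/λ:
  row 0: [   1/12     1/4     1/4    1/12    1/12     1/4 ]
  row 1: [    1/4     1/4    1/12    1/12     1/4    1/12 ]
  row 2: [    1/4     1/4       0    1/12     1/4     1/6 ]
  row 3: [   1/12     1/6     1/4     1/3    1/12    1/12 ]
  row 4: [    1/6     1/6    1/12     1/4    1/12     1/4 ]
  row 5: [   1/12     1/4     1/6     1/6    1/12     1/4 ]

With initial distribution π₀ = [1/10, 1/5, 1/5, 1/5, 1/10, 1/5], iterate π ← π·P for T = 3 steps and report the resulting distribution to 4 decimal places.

t=0: π = [0.1000, 0.2000, 0.2000, 0.2000, 0.1000, 0.2000]
t=1: π = [0.1583, 0.2250, 0.1333, 0.1667, 0.1500, 0.1667]
t=2: π = [0.1556, 0.2236, 0.1403, 0.1639, 0.1431, 0.1736]
t=3: π = [0.1559, 0.2244, 0.1394, 0.1626, 0.1440, 0.1737]

π = [0.1559, 0.2244, 0.1394, 0.1626, 0.1440, 0.1737]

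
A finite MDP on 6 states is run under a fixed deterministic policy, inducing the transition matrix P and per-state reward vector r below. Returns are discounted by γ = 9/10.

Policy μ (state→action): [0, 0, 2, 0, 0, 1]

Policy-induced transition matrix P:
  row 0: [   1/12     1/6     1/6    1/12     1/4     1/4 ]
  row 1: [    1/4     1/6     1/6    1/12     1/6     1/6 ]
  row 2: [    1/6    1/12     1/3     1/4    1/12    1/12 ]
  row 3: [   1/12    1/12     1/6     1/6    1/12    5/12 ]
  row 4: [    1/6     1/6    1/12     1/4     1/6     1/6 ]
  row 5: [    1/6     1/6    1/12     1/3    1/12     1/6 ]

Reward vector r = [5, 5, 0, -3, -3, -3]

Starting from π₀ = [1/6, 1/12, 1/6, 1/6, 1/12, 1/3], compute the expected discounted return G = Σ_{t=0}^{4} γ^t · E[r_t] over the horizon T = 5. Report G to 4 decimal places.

t=0: π = [0.1667, 0.0833, 0.1667, 0.1667, 0.0833, 0.3333], E[r] = -0.5000, γ^t·E[r] = -0.500000, running G = -0.500000
t=1: π = [0.1458, 0.1389, 0.1597, 0.2222, 0.1250, 0.2083], E[r] = -0.2431, γ^t·E[r] = -0.218750, running G = -0.718750
t=2: π = [0.1476, 0.1348, 0.1655, 0.2014, 0.1296, 0.2211], E[r] = -0.2442, γ^t·E[r] = -0.197813, running G = -0.916563
t=3: π = [0.1488, 0.1361, 0.1650, 0.2046, 0.1300, 0.2155], E[r] = -0.2256, γ^t·E[r] = -0.164461, running G = -1.081023
t=4: π = [0.1486, 0.1359, 0.1654, 0.2034, 0.1303, 0.2165], E[r] = -0.2285, γ^t·E[r] = -0.149892, running G = -1.230916

G = -1.2309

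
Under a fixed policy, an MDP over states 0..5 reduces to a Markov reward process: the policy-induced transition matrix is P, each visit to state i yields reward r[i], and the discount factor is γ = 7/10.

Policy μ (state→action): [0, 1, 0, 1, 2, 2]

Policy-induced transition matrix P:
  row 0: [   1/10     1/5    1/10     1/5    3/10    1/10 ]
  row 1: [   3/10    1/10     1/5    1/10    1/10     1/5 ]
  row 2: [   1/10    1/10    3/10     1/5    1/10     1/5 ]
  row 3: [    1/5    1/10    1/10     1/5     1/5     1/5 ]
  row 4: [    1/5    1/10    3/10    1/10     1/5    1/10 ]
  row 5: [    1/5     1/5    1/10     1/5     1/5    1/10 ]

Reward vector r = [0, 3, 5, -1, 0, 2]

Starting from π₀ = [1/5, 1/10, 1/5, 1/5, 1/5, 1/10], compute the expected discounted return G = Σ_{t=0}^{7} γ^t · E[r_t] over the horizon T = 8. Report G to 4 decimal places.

G = 4.4453

t=0: π = [0.2000, 0.1000, 0.2000, 0.2000, 0.2000, 0.1000], E[r] = 1.3000, γ^t·E[r] = 1.300000, running G = 1.300000
t=1: π = [0.1700, 0.1300, 0.1900, 0.1700, 0.1900, 0.1500], E[r] = 1.4700, γ^t·E[r] = 1.029000, running G = 2.329000
t=2: π = [0.1770, 0.1320, 0.1890, 0.1680, 0.1850, 0.1490], E[r] = 1.4710, γ^t·E[r] = 0.720790, running G = 3.049790
t=3: π = [0.1766, 0.1326, 0.1880, 0.1683, 0.1856, 0.1489], E[r] = 1.4673, γ^t·E[r] = 0.503284, running G = 3.553074
t=4: π = [0.1768, 0.1326, 0.1880, 0.1682, 0.1856, 0.1489], E[r] = 1.4672, γ^t·E[r] = 0.352263, running G = 3.905337
t=5: π = [0.1768, 0.1326, 0.1880, 0.1682, 0.1856, 0.1489], E[r] = 1.4671, γ^t·E[r] = 0.246579, running G = 4.151915
t=6: π = [0.1768, 0.1326, 0.1880, 0.1682, 0.1856, 0.1489], E[r] = 1.4671, γ^t·E[r] = 0.172608, running G = 4.324523
t=7: π = [0.1768, 0.1326, 0.1880, 0.1682, 0.1856, 0.1489], E[r] = 1.4671, γ^t·E[r] = 0.120825, running G = 4.445349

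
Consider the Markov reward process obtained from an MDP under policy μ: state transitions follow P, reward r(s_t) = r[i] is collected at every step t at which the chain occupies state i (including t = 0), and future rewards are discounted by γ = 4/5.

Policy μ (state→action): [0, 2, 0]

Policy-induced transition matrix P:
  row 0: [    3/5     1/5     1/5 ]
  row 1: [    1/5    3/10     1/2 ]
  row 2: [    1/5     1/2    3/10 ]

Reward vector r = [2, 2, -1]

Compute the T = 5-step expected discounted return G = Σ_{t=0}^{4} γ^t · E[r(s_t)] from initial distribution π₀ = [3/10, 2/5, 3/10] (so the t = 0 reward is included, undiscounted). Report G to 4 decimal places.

G = 3.4176

t=0: π = [0.3000, 0.4000, 0.3000], E[r] = 1.1000, γ^t·E[r] = 1.100000, running G = 1.100000
t=1: π = [0.3200, 0.3300, 0.3500], E[r] = 0.9500, γ^t·E[r] = 0.760000, running G = 1.860000
t=2: π = [0.3280, 0.3380, 0.3340], E[r] = 0.9980, γ^t·E[r] = 0.638720, running G = 2.498720
t=3: π = [0.3312, 0.3340, 0.3348], E[r] = 0.9956, γ^t·E[r] = 0.509747, running G = 3.008467
t=4: π = [0.3325, 0.3338, 0.3337], E[r] = 0.9990, γ^t·E[r] = 0.409174, running G = 3.417641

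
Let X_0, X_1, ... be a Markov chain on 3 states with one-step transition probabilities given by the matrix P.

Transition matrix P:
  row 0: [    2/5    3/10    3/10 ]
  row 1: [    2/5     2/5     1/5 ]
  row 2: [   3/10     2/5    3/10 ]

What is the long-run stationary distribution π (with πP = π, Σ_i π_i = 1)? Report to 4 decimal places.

π = [0.3736, 0.3626, 0.2637]

Balance equations π_j = Σ_i π_i·P[i][j]:
  π_0 = 2/5·π_0 + 2/5·π_1 + 3/10·π_2
  π_1 = 3/10·π_0 + 2/5·π_1 + 2/5·π_2
  normalize: π_0 + π_1 + π_2 = 1
Solving the linear system gives exactly π = [34/91, 33/91, 24/91].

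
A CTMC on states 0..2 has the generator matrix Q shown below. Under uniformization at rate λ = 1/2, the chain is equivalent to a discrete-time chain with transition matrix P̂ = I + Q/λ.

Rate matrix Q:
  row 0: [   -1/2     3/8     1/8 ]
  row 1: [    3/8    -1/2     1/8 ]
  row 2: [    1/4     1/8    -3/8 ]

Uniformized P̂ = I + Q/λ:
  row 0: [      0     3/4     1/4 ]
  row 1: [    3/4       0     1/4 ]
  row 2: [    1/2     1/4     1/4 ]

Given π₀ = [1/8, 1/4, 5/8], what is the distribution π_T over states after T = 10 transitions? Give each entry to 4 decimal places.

π = [0.3848, 0.3652, 0.2500]

t=0: π = [0.1250, 0.2500, 0.6250]
t=1: π = [0.5000, 0.2500, 0.2500]
t=2: π = [0.3125, 0.4375, 0.2500]
t=3: π = [0.4531, 0.2969, 0.2500]
t=4: π = [0.3477, 0.4023, 0.2500]
t=5: π = [0.4268, 0.3232, 0.2500]
t=6: π = [0.3674, 0.3826, 0.2500]
t=7: π = [0.4119, 0.3381, 0.2500]
t=8: π = [0.3786, 0.3714, 0.2500]
t=9: π = [0.4036, 0.3464, 0.2500]
t=10: π = [0.3848, 0.3652, 0.2500]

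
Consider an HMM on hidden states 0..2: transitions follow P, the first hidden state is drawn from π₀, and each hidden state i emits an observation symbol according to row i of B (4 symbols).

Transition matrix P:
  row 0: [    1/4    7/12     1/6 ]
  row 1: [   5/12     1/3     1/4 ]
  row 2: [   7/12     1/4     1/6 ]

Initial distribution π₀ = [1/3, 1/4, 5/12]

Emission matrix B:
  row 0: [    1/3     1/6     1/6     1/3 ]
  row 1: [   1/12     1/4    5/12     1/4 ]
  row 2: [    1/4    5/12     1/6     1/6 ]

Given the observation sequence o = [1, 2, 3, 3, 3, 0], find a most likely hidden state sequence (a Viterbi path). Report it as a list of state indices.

path = [2, 0, 1, 0, 1, 0]

t=0: δ = [5.556e-02, 6.250e-02, 1.736e-01]  (obs o_0=1)
t=1: δ = [1.688e-02, 1.808e-02, 4.823e-03]  ψ = [2, 2, 2]  (obs o_1=2)
t=2: δ = [2.512e-03, 2.462e-03, 7.535e-04]  ψ = [1, 0, 1]  (obs o_2=3)
t=3: δ = [3.419e-04, 3.663e-04, 1.026e-04]  ψ = [1, 0, 1]  (obs o_3=3)
t=4: δ = [5.087e-05, 4.986e-05, 1.526e-05]  ψ = [1, 0, 1]  (obs o_4=3)
t=5: δ = [6.925e-06, 2.473e-06, 3.116e-06]  ψ = [1, 0, 1]  (obs o_5=0)
backtrack: best end state = 0; path = [2, 0, 1, 0, 1, 0]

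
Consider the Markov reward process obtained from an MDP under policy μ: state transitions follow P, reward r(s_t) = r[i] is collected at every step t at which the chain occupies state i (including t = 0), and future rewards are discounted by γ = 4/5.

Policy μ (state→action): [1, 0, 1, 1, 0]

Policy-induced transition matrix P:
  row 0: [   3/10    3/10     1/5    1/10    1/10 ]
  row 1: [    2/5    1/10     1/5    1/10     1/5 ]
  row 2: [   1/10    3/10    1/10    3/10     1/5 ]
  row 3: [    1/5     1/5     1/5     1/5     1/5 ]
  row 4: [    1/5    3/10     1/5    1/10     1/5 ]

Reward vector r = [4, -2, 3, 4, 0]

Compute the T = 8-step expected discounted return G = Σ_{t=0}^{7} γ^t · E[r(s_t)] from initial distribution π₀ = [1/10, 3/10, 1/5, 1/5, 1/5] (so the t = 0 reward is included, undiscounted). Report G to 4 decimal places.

t=0: π = [0.1000, 0.3000, 0.2000, 0.2000, 0.2000], E[r] = 1.2000, γ^t·E[r] = 1.200000, running G = 1.200000
t=1: π = [0.2500, 0.2200, 0.1800, 0.1600, 0.1900], E[r] = 1.7400, γ^t·E[r] = 1.392000, running G = 2.592000
t=2: π = [0.2510, 0.2400, 0.1820, 0.1520, 0.1750], E[r] = 1.6780, γ^t·E[r] = 1.073920, running G = 3.665920
t=3: π = [0.2549, 0.2368, 0.1818, 0.1516, 0.1749], E[r] = 1.6978, γ^t·E[r] = 0.869274, running G = 4.535194
t=4: π = [0.2547, 0.2375, 0.1818, 0.1515, 0.1745], E[r] = 1.6953, γ^t·E[r] = 0.694378, running G = 5.229572
t=5: π = [0.2548, 0.2374, 0.1818, 0.1515, 0.1745], E[r] = 1.6959, γ^t·E[r] = 0.555725, running G = 5.785297
t=6: π = [0.2548, 0.2374, 0.1818, 0.1515, 0.1745], E[r] = 1.6958, γ^t·E[r] = 0.444551, running G = 6.229848
t=7: π = [0.2548, 0.2374, 0.1818, 0.1515, 0.1745], E[r] = 1.6959, γ^t·E[r] = 0.355646, running G = 6.585494

G = 6.5855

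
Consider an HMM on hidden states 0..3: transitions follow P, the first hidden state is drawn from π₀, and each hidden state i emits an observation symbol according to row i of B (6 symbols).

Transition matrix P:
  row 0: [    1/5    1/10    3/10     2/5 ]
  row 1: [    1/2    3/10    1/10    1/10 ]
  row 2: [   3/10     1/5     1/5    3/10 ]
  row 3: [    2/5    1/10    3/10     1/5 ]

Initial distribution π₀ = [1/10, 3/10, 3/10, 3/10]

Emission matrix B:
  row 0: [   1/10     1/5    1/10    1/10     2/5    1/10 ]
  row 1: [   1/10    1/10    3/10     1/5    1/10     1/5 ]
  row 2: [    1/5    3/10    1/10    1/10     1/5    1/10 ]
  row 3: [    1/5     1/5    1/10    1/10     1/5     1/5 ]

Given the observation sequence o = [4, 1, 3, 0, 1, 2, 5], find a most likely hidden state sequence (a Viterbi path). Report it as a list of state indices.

t=0: δ = [4.000e-02, 3.000e-02, 6.000e-02, 6.000e-02]  (obs o_0=4)
t=1: δ = [4.800e-03, 1.200e-03, 5.400e-03, 3.600e-03]  ψ = [3, 2, 3, 2]  (obs o_1=1)
t=2: δ = [1.620e-04, 2.160e-04, 1.440e-04, 1.920e-04]  ψ = [2, 2, 0, 0]  (obs o_2=3)
t=3: δ = [1.080e-05, 6.480e-06, 1.152e-05, 1.296e-05]  ψ = [1, 1, 3, 0]  (obs o_3=0)
t=4: δ = [1.037e-06, 2.304e-07, 1.166e-06, 8.640e-07]  ψ = [3, 2, 3, 0]  (obs o_4=1)
t=5: δ = [3.499e-08, 6.998e-08, 3.110e-08, 4.147e-08]  ψ = [2, 2, 0, 0]  (obs o_5=2)
t=6: δ = [3.499e-09, 4.199e-09, 1.244e-09, 2.799e-09]  ψ = [1, 1, 3, 0]  (obs o_6=5)
backtrack: best end state = 1; path = [3, 2, 0, 3, 2, 1, 1]

path = [3, 2, 0, 3, 2, 1, 1]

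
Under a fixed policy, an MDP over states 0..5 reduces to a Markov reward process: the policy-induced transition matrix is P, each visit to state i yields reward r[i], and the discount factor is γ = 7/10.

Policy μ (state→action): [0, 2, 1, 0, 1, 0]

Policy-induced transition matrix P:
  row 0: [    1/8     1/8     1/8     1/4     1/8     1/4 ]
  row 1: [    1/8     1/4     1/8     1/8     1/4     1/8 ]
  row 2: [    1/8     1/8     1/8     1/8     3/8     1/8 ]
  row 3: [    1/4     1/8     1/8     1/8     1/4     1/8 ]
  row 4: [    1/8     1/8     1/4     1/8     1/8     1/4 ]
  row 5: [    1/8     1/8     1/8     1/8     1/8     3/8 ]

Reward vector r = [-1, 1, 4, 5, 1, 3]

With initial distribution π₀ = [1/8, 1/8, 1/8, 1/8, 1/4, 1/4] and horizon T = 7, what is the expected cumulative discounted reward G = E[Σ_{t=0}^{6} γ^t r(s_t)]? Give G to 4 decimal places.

G = 6.6423

t=0: π = [0.1250, 0.1250, 0.1250, 0.1250, 0.2500, 0.2500], E[r] = 2.1250, γ^t·E[r] = 2.125000, running G = 2.125000
t=1: π = [0.1406, 0.1406, 0.1563, 0.1406, 0.1875, 0.2344], E[r] = 2.2188, γ^t·E[r] = 1.553125, running G = 3.678125
t=2: π = [0.1426, 0.1426, 0.1484, 0.1426, 0.1992, 0.2246], E[r] = 2.1797, γ^t·E[r] = 1.068047, running G = 4.746172
t=3: π = [0.1428, 0.1428, 0.1499, 0.1428, 0.1978, 0.2239], E[r] = 2.1831, γ^t·E[r] = 0.748805, running G = 5.494977
t=4: π = [0.1429, 0.1429, 0.1497, 0.1429, 0.1982, 0.2235], E[r] = 2.1819, γ^t·E[r] = 0.523885, running G = 6.018862
t=5: π = [0.1429, 0.1429, 0.1498, 0.1429, 0.1981, 0.2235], E[r] = 2.1821, γ^t·E[r] = 0.366739, running G = 6.385601
t=6: π = [0.1429, 0.1429, 0.1498, 0.1429, 0.1982, 0.2235], E[r] = 2.1820, γ^t·E[r] = 0.256713, running G = 6.642314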